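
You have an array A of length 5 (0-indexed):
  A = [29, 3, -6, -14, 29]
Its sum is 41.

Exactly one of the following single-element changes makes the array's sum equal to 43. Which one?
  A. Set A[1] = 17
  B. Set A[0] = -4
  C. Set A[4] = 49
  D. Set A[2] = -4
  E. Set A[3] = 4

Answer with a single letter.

Option A: A[1] 3->17, delta=14, new_sum=41+(14)=55
Option B: A[0] 29->-4, delta=-33, new_sum=41+(-33)=8
Option C: A[4] 29->49, delta=20, new_sum=41+(20)=61
Option D: A[2] -6->-4, delta=2, new_sum=41+(2)=43 <-- matches target
Option E: A[3] -14->4, delta=18, new_sum=41+(18)=59

Answer: D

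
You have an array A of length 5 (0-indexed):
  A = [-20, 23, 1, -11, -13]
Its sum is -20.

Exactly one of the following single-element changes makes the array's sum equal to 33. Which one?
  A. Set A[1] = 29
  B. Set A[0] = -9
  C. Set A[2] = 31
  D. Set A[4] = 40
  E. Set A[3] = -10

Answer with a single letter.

Answer: D

Derivation:
Option A: A[1] 23->29, delta=6, new_sum=-20+(6)=-14
Option B: A[0] -20->-9, delta=11, new_sum=-20+(11)=-9
Option C: A[2] 1->31, delta=30, new_sum=-20+(30)=10
Option D: A[4] -13->40, delta=53, new_sum=-20+(53)=33 <-- matches target
Option E: A[3] -11->-10, delta=1, new_sum=-20+(1)=-19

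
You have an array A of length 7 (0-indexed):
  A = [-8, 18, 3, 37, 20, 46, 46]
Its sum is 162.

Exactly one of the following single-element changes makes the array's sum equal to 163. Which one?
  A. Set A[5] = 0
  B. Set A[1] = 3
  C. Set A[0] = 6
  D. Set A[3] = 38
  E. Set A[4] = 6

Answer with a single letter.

Option A: A[5] 46->0, delta=-46, new_sum=162+(-46)=116
Option B: A[1] 18->3, delta=-15, new_sum=162+(-15)=147
Option C: A[0] -8->6, delta=14, new_sum=162+(14)=176
Option D: A[3] 37->38, delta=1, new_sum=162+(1)=163 <-- matches target
Option E: A[4] 20->6, delta=-14, new_sum=162+(-14)=148

Answer: D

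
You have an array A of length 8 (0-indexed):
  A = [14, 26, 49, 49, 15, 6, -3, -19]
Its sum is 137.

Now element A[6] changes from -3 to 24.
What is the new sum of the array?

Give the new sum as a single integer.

Old value at index 6: -3
New value at index 6: 24
Delta = 24 - -3 = 27
New sum = old_sum + delta = 137 + (27) = 164

Answer: 164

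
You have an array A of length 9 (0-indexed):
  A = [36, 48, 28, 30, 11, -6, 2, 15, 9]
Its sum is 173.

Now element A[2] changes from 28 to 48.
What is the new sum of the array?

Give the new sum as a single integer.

Answer: 193

Derivation:
Old value at index 2: 28
New value at index 2: 48
Delta = 48 - 28 = 20
New sum = old_sum + delta = 173 + (20) = 193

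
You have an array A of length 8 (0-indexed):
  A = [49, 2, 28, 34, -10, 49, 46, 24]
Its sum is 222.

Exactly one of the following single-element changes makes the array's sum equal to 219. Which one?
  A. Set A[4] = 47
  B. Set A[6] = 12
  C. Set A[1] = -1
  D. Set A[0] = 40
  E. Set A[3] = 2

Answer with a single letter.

Answer: C

Derivation:
Option A: A[4] -10->47, delta=57, new_sum=222+(57)=279
Option B: A[6] 46->12, delta=-34, new_sum=222+(-34)=188
Option C: A[1] 2->-1, delta=-3, new_sum=222+(-3)=219 <-- matches target
Option D: A[0] 49->40, delta=-9, new_sum=222+(-9)=213
Option E: A[3] 34->2, delta=-32, new_sum=222+(-32)=190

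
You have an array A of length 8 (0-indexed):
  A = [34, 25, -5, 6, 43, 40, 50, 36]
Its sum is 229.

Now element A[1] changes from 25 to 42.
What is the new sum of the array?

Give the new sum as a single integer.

Old value at index 1: 25
New value at index 1: 42
Delta = 42 - 25 = 17
New sum = old_sum + delta = 229 + (17) = 246

Answer: 246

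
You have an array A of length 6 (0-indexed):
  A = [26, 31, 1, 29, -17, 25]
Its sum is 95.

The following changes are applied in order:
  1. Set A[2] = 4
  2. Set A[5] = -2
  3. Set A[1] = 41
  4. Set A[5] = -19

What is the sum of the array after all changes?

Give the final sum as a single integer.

Initial sum: 95
Change 1: A[2] 1 -> 4, delta = 3, sum = 98
Change 2: A[5] 25 -> -2, delta = -27, sum = 71
Change 3: A[1] 31 -> 41, delta = 10, sum = 81
Change 4: A[5] -2 -> -19, delta = -17, sum = 64

Answer: 64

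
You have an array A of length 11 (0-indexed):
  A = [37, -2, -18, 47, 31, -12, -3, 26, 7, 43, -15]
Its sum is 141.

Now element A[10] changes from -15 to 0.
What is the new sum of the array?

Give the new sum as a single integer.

Answer: 156

Derivation:
Old value at index 10: -15
New value at index 10: 0
Delta = 0 - -15 = 15
New sum = old_sum + delta = 141 + (15) = 156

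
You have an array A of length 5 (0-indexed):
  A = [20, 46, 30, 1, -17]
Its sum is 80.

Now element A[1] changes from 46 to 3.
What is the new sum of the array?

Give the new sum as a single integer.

Answer: 37

Derivation:
Old value at index 1: 46
New value at index 1: 3
Delta = 3 - 46 = -43
New sum = old_sum + delta = 80 + (-43) = 37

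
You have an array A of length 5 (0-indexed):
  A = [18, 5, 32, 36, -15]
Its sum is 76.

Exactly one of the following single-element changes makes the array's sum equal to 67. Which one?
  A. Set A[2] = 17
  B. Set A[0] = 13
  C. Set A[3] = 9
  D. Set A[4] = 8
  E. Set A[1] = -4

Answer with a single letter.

Answer: E

Derivation:
Option A: A[2] 32->17, delta=-15, new_sum=76+(-15)=61
Option B: A[0] 18->13, delta=-5, new_sum=76+(-5)=71
Option C: A[3] 36->9, delta=-27, new_sum=76+(-27)=49
Option D: A[4] -15->8, delta=23, new_sum=76+(23)=99
Option E: A[1] 5->-4, delta=-9, new_sum=76+(-9)=67 <-- matches target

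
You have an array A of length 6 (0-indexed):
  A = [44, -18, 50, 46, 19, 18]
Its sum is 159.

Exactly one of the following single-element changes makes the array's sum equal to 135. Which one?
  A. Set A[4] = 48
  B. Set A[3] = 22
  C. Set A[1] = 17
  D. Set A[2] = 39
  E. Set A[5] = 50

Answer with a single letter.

Answer: B

Derivation:
Option A: A[4] 19->48, delta=29, new_sum=159+(29)=188
Option B: A[3] 46->22, delta=-24, new_sum=159+(-24)=135 <-- matches target
Option C: A[1] -18->17, delta=35, new_sum=159+(35)=194
Option D: A[2] 50->39, delta=-11, new_sum=159+(-11)=148
Option E: A[5] 18->50, delta=32, new_sum=159+(32)=191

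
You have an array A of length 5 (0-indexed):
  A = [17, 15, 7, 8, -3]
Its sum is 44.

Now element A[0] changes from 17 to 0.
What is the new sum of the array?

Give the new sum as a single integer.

Answer: 27

Derivation:
Old value at index 0: 17
New value at index 0: 0
Delta = 0 - 17 = -17
New sum = old_sum + delta = 44 + (-17) = 27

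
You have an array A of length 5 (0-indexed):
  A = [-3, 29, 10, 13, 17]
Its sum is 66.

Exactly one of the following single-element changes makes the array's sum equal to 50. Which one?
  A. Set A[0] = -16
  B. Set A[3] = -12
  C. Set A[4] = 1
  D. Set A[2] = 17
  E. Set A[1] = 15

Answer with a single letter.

Answer: C

Derivation:
Option A: A[0] -3->-16, delta=-13, new_sum=66+(-13)=53
Option B: A[3] 13->-12, delta=-25, new_sum=66+(-25)=41
Option C: A[4] 17->1, delta=-16, new_sum=66+(-16)=50 <-- matches target
Option D: A[2] 10->17, delta=7, new_sum=66+(7)=73
Option E: A[1] 29->15, delta=-14, new_sum=66+(-14)=52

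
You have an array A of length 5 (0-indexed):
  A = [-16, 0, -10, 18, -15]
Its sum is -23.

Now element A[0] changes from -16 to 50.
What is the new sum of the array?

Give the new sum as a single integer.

Old value at index 0: -16
New value at index 0: 50
Delta = 50 - -16 = 66
New sum = old_sum + delta = -23 + (66) = 43

Answer: 43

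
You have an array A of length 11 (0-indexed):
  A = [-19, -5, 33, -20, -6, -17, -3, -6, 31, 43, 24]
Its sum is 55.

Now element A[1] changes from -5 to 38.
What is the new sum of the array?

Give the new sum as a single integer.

Answer: 98

Derivation:
Old value at index 1: -5
New value at index 1: 38
Delta = 38 - -5 = 43
New sum = old_sum + delta = 55 + (43) = 98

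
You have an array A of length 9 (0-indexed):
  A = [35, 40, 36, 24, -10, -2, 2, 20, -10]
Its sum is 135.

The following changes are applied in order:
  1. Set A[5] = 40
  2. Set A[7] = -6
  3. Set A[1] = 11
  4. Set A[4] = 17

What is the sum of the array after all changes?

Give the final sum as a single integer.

Initial sum: 135
Change 1: A[5] -2 -> 40, delta = 42, sum = 177
Change 2: A[7] 20 -> -6, delta = -26, sum = 151
Change 3: A[1] 40 -> 11, delta = -29, sum = 122
Change 4: A[4] -10 -> 17, delta = 27, sum = 149

Answer: 149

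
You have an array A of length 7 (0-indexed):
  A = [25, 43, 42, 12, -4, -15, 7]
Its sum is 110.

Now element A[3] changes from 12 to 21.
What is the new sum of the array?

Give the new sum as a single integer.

Old value at index 3: 12
New value at index 3: 21
Delta = 21 - 12 = 9
New sum = old_sum + delta = 110 + (9) = 119

Answer: 119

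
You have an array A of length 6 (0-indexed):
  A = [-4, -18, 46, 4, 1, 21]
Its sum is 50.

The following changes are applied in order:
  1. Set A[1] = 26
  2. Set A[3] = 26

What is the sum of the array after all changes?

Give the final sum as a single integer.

Answer: 116

Derivation:
Initial sum: 50
Change 1: A[1] -18 -> 26, delta = 44, sum = 94
Change 2: A[3] 4 -> 26, delta = 22, sum = 116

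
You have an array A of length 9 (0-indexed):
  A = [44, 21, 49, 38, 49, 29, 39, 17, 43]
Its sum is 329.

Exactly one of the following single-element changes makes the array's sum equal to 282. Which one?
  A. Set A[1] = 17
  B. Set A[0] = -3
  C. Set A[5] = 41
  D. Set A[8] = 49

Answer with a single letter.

Option A: A[1] 21->17, delta=-4, new_sum=329+(-4)=325
Option B: A[0] 44->-3, delta=-47, new_sum=329+(-47)=282 <-- matches target
Option C: A[5] 29->41, delta=12, new_sum=329+(12)=341
Option D: A[8] 43->49, delta=6, new_sum=329+(6)=335

Answer: B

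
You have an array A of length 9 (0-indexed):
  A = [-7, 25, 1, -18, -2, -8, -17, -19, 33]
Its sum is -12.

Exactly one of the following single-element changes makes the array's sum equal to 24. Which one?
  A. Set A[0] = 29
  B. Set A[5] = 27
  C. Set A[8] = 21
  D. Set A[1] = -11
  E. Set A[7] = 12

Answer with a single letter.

Option A: A[0] -7->29, delta=36, new_sum=-12+(36)=24 <-- matches target
Option B: A[5] -8->27, delta=35, new_sum=-12+(35)=23
Option C: A[8] 33->21, delta=-12, new_sum=-12+(-12)=-24
Option D: A[1] 25->-11, delta=-36, new_sum=-12+(-36)=-48
Option E: A[7] -19->12, delta=31, new_sum=-12+(31)=19

Answer: A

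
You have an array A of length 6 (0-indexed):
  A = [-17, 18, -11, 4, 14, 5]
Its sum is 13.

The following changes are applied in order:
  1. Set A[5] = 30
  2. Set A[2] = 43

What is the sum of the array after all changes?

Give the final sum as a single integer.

Initial sum: 13
Change 1: A[5] 5 -> 30, delta = 25, sum = 38
Change 2: A[2] -11 -> 43, delta = 54, sum = 92

Answer: 92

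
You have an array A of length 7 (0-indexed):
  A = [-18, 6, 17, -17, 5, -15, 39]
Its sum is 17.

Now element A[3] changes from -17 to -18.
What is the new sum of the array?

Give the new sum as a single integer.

Answer: 16

Derivation:
Old value at index 3: -17
New value at index 3: -18
Delta = -18 - -17 = -1
New sum = old_sum + delta = 17 + (-1) = 16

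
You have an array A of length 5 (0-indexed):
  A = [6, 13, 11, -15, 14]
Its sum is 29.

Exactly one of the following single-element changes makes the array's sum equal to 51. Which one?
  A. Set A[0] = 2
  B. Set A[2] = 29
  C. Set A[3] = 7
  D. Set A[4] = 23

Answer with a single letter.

Option A: A[0] 6->2, delta=-4, new_sum=29+(-4)=25
Option B: A[2] 11->29, delta=18, new_sum=29+(18)=47
Option C: A[3] -15->7, delta=22, new_sum=29+(22)=51 <-- matches target
Option D: A[4] 14->23, delta=9, new_sum=29+(9)=38

Answer: C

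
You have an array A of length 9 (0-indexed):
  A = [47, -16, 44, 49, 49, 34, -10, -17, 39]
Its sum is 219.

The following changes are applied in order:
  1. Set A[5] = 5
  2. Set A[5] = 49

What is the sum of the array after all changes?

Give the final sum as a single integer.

Answer: 234

Derivation:
Initial sum: 219
Change 1: A[5] 34 -> 5, delta = -29, sum = 190
Change 2: A[5] 5 -> 49, delta = 44, sum = 234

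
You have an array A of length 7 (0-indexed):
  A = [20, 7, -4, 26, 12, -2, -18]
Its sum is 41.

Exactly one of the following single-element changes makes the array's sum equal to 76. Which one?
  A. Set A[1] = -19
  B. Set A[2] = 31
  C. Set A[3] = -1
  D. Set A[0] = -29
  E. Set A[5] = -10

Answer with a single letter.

Answer: B

Derivation:
Option A: A[1] 7->-19, delta=-26, new_sum=41+(-26)=15
Option B: A[2] -4->31, delta=35, new_sum=41+(35)=76 <-- matches target
Option C: A[3] 26->-1, delta=-27, new_sum=41+(-27)=14
Option D: A[0] 20->-29, delta=-49, new_sum=41+(-49)=-8
Option E: A[5] -2->-10, delta=-8, new_sum=41+(-8)=33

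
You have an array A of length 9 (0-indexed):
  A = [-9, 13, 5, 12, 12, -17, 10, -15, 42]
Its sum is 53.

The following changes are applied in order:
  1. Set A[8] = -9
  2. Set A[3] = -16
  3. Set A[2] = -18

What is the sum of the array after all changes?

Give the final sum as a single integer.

Initial sum: 53
Change 1: A[8] 42 -> -9, delta = -51, sum = 2
Change 2: A[3] 12 -> -16, delta = -28, sum = -26
Change 3: A[2] 5 -> -18, delta = -23, sum = -49

Answer: -49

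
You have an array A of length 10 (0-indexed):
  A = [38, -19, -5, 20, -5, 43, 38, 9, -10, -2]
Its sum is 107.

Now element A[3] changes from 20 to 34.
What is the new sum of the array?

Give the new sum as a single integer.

Answer: 121

Derivation:
Old value at index 3: 20
New value at index 3: 34
Delta = 34 - 20 = 14
New sum = old_sum + delta = 107 + (14) = 121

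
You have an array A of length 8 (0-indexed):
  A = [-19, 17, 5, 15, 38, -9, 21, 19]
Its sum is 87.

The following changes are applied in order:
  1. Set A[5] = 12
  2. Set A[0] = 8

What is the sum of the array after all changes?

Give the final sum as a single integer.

Initial sum: 87
Change 1: A[5] -9 -> 12, delta = 21, sum = 108
Change 2: A[0] -19 -> 8, delta = 27, sum = 135

Answer: 135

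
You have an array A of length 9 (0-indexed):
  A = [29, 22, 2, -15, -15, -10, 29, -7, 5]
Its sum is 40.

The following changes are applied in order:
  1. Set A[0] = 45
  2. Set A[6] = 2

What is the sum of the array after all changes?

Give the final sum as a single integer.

Initial sum: 40
Change 1: A[0] 29 -> 45, delta = 16, sum = 56
Change 2: A[6] 29 -> 2, delta = -27, sum = 29

Answer: 29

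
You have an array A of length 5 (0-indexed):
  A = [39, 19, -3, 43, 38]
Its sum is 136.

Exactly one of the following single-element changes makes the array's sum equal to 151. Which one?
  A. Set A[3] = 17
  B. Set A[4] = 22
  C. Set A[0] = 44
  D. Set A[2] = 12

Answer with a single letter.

Answer: D

Derivation:
Option A: A[3] 43->17, delta=-26, new_sum=136+(-26)=110
Option B: A[4] 38->22, delta=-16, new_sum=136+(-16)=120
Option C: A[0] 39->44, delta=5, new_sum=136+(5)=141
Option D: A[2] -3->12, delta=15, new_sum=136+(15)=151 <-- matches target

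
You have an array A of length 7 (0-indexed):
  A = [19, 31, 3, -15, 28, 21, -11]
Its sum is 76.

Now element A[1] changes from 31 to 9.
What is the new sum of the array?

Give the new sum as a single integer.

Answer: 54

Derivation:
Old value at index 1: 31
New value at index 1: 9
Delta = 9 - 31 = -22
New sum = old_sum + delta = 76 + (-22) = 54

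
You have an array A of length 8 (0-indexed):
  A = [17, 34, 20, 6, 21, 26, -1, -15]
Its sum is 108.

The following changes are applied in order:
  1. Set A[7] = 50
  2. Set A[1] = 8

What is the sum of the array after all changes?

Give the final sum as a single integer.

Answer: 147

Derivation:
Initial sum: 108
Change 1: A[7] -15 -> 50, delta = 65, sum = 173
Change 2: A[1] 34 -> 8, delta = -26, sum = 147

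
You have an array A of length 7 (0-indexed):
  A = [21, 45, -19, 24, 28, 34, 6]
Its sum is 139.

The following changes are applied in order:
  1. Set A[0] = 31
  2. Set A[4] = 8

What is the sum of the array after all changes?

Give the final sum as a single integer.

Initial sum: 139
Change 1: A[0] 21 -> 31, delta = 10, sum = 149
Change 2: A[4] 28 -> 8, delta = -20, sum = 129

Answer: 129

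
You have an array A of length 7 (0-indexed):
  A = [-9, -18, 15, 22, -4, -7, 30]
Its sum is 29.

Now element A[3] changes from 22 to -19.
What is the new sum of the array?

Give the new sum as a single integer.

Answer: -12

Derivation:
Old value at index 3: 22
New value at index 3: -19
Delta = -19 - 22 = -41
New sum = old_sum + delta = 29 + (-41) = -12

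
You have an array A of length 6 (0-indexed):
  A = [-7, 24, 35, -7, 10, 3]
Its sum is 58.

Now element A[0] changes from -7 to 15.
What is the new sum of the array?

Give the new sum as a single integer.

Answer: 80

Derivation:
Old value at index 0: -7
New value at index 0: 15
Delta = 15 - -7 = 22
New sum = old_sum + delta = 58 + (22) = 80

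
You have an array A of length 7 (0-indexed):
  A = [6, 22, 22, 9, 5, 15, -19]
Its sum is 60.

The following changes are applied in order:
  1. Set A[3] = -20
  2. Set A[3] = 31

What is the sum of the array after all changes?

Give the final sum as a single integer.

Initial sum: 60
Change 1: A[3] 9 -> -20, delta = -29, sum = 31
Change 2: A[3] -20 -> 31, delta = 51, sum = 82

Answer: 82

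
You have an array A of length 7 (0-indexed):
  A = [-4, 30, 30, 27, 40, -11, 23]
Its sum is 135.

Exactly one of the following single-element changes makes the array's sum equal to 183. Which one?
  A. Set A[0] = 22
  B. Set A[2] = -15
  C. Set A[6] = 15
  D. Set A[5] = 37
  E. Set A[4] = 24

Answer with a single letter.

Option A: A[0] -4->22, delta=26, new_sum=135+(26)=161
Option B: A[2] 30->-15, delta=-45, new_sum=135+(-45)=90
Option C: A[6] 23->15, delta=-8, new_sum=135+(-8)=127
Option D: A[5] -11->37, delta=48, new_sum=135+(48)=183 <-- matches target
Option E: A[4] 40->24, delta=-16, new_sum=135+(-16)=119

Answer: D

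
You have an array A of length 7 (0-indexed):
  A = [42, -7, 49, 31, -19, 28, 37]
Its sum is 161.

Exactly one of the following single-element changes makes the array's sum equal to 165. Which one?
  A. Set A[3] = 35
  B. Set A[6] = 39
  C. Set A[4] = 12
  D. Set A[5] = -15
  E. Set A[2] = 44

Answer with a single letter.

Answer: A

Derivation:
Option A: A[3] 31->35, delta=4, new_sum=161+(4)=165 <-- matches target
Option B: A[6] 37->39, delta=2, new_sum=161+(2)=163
Option C: A[4] -19->12, delta=31, new_sum=161+(31)=192
Option D: A[5] 28->-15, delta=-43, new_sum=161+(-43)=118
Option E: A[2] 49->44, delta=-5, new_sum=161+(-5)=156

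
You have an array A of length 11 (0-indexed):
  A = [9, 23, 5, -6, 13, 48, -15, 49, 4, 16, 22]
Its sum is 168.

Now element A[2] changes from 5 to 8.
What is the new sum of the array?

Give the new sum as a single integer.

Old value at index 2: 5
New value at index 2: 8
Delta = 8 - 5 = 3
New sum = old_sum + delta = 168 + (3) = 171

Answer: 171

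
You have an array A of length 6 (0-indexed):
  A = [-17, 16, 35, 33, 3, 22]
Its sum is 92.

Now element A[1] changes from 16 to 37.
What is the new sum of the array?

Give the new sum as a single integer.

Answer: 113

Derivation:
Old value at index 1: 16
New value at index 1: 37
Delta = 37 - 16 = 21
New sum = old_sum + delta = 92 + (21) = 113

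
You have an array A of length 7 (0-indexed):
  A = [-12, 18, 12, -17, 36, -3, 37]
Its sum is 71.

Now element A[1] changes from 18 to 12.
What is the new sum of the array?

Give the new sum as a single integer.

Answer: 65

Derivation:
Old value at index 1: 18
New value at index 1: 12
Delta = 12 - 18 = -6
New sum = old_sum + delta = 71 + (-6) = 65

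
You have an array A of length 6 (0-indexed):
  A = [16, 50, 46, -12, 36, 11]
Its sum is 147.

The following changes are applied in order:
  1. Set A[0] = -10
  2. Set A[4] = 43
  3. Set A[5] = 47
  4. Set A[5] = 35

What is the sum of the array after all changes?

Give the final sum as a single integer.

Answer: 152

Derivation:
Initial sum: 147
Change 1: A[0] 16 -> -10, delta = -26, sum = 121
Change 2: A[4] 36 -> 43, delta = 7, sum = 128
Change 3: A[5] 11 -> 47, delta = 36, sum = 164
Change 4: A[5] 47 -> 35, delta = -12, sum = 152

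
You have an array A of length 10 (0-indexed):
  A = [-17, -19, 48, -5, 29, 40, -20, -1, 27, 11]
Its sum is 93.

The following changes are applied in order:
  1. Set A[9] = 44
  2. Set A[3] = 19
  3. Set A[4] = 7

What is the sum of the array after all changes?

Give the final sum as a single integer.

Initial sum: 93
Change 1: A[9] 11 -> 44, delta = 33, sum = 126
Change 2: A[3] -5 -> 19, delta = 24, sum = 150
Change 3: A[4] 29 -> 7, delta = -22, sum = 128

Answer: 128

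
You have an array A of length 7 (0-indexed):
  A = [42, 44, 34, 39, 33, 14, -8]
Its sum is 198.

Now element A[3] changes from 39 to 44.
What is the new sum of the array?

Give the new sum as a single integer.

Old value at index 3: 39
New value at index 3: 44
Delta = 44 - 39 = 5
New sum = old_sum + delta = 198 + (5) = 203

Answer: 203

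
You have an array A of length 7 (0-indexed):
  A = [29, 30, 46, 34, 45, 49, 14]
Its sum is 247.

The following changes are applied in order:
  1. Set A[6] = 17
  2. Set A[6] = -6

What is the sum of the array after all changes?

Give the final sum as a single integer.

Answer: 227

Derivation:
Initial sum: 247
Change 1: A[6] 14 -> 17, delta = 3, sum = 250
Change 2: A[6] 17 -> -6, delta = -23, sum = 227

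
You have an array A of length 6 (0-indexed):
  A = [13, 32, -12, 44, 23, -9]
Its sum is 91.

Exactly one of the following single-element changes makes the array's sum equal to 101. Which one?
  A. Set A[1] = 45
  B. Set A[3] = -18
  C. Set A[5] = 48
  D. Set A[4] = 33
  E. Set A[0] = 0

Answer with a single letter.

Option A: A[1] 32->45, delta=13, new_sum=91+(13)=104
Option B: A[3] 44->-18, delta=-62, new_sum=91+(-62)=29
Option C: A[5] -9->48, delta=57, new_sum=91+(57)=148
Option D: A[4] 23->33, delta=10, new_sum=91+(10)=101 <-- matches target
Option E: A[0] 13->0, delta=-13, new_sum=91+(-13)=78

Answer: D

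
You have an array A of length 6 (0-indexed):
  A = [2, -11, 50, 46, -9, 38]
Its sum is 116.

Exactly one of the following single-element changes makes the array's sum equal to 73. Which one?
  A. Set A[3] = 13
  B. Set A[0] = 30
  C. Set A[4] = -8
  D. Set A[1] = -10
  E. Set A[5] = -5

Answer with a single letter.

Answer: E

Derivation:
Option A: A[3] 46->13, delta=-33, new_sum=116+(-33)=83
Option B: A[0] 2->30, delta=28, new_sum=116+(28)=144
Option C: A[4] -9->-8, delta=1, new_sum=116+(1)=117
Option D: A[1] -11->-10, delta=1, new_sum=116+(1)=117
Option E: A[5] 38->-5, delta=-43, new_sum=116+(-43)=73 <-- matches target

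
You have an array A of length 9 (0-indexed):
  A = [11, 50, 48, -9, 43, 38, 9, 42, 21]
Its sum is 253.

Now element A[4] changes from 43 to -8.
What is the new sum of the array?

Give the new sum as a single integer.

Old value at index 4: 43
New value at index 4: -8
Delta = -8 - 43 = -51
New sum = old_sum + delta = 253 + (-51) = 202

Answer: 202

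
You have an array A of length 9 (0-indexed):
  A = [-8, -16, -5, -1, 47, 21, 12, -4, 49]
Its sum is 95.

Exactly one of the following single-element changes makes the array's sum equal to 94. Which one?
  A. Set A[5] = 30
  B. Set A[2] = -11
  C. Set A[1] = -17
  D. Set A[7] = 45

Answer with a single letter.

Option A: A[5] 21->30, delta=9, new_sum=95+(9)=104
Option B: A[2] -5->-11, delta=-6, new_sum=95+(-6)=89
Option C: A[1] -16->-17, delta=-1, new_sum=95+(-1)=94 <-- matches target
Option D: A[7] -4->45, delta=49, new_sum=95+(49)=144

Answer: C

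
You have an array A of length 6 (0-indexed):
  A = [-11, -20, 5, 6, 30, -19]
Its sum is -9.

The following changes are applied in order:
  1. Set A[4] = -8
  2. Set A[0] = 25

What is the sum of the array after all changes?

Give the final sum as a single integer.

Initial sum: -9
Change 1: A[4] 30 -> -8, delta = -38, sum = -47
Change 2: A[0] -11 -> 25, delta = 36, sum = -11

Answer: -11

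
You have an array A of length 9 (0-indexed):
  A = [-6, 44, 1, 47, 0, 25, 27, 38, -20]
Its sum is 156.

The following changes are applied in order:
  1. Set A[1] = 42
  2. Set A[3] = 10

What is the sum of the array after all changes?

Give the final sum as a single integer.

Answer: 117

Derivation:
Initial sum: 156
Change 1: A[1] 44 -> 42, delta = -2, sum = 154
Change 2: A[3] 47 -> 10, delta = -37, sum = 117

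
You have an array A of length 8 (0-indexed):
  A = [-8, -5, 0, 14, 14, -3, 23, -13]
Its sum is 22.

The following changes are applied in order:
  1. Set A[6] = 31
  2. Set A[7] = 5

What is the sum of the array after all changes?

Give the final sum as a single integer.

Answer: 48

Derivation:
Initial sum: 22
Change 1: A[6] 23 -> 31, delta = 8, sum = 30
Change 2: A[7] -13 -> 5, delta = 18, sum = 48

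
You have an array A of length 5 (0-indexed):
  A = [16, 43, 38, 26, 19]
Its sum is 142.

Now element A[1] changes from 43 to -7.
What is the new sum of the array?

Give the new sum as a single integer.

Answer: 92

Derivation:
Old value at index 1: 43
New value at index 1: -7
Delta = -7 - 43 = -50
New sum = old_sum + delta = 142 + (-50) = 92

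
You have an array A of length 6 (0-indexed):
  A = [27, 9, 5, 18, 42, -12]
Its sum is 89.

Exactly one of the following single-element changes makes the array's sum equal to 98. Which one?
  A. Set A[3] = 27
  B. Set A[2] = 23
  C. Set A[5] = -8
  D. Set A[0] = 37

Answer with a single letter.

Option A: A[3] 18->27, delta=9, new_sum=89+(9)=98 <-- matches target
Option B: A[2] 5->23, delta=18, new_sum=89+(18)=107
Option C: A[5] -12->-8, delta=4, new_sum=89+(4)=93
Option D: A[0] 27->37, delta=10, new_sum=89+(10)=99

Answer: A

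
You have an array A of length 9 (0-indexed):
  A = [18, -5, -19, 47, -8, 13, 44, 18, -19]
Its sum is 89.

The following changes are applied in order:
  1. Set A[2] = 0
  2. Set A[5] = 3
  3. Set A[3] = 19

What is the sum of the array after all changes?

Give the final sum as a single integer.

Initial sum: 89
Change 1: A[2] -19 -> 0, delta = 19, sum = 108
Change 2: A[5] 13 -> 3, delta = -10, sum = 98
Change 3: A[3] 47 -> 19, delta = -28, sum = 70

Answer: 70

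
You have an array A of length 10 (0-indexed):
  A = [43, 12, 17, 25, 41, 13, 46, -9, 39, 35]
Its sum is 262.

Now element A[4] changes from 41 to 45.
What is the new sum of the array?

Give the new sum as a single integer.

Answer: 266

Derivation:
Old value at index 4: 41
New value at index 4: 45
Delta = 45 - 41 = 4
New sum = old_sum + delta = 262 + (4) = 266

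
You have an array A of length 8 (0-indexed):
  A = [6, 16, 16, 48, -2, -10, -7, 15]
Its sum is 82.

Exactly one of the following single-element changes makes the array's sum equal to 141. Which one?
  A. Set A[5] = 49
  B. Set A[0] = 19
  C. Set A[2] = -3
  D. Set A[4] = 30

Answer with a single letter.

Answer: A

Derivation:
Option A: A[5] -10->49, delta=59, new_sum=82+(59)=141 <-- matches target
Option B: A[0] 6->19, delta=13, new_sum=82+(13)=95
Option C: A[2] 16->-3, delta=-19, new_sum=82+(-19)=63
Option D: A[4] -2->30, delta=32, new_sum=82+(32)=114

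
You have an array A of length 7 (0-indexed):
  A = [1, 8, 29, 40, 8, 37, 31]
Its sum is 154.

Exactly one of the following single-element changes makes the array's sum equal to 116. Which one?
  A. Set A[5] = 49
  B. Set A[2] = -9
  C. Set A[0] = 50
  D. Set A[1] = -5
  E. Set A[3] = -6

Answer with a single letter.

Answer: B

Derivation:
Option A: A[5] 37->49, delta=12, new_sum=154+(12)=166
Option B: A[2] 29->-9, delta=-38, new_sum=154+(-38)=116 <-- matches target
Option C: A[0] 1->50, delta=49, new_sum=154+(49)=203
Option D: A[1] 8->-5, delta=-13, new_sum=154+(-13)=141
Option E: A[3] 40->-6, delta=-46, new_sum=154+(-46)=108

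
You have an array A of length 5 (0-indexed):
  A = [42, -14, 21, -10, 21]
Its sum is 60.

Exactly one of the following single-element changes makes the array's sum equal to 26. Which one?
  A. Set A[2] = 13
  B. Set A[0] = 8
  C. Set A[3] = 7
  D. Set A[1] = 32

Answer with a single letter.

Option A: A[2] 21->13, delta=-8, new_sum=60+(-8)=52
Option B: A[0] 42->8, delta=-34, new_sum=60+(-34)=26 <-- matches target
Option C: A[3] -10->7, delta=17, new_sum=60+(17)=77
Option D: A[1] -14->32, delta=46, new_sum=60+(46)=106

Answer: B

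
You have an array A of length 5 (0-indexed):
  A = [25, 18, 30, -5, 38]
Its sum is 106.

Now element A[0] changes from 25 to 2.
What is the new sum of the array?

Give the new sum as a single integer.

Old value at index 0: 25
New value at index 0: 2
Delta = 2 - 25 = -23
New sum = old_sum + delta = 106 + (-23) = 83

Answer: 83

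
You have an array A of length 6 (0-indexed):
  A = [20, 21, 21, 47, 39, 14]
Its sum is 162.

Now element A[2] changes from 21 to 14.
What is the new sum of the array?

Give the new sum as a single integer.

Answer: 155

Derivation:
Old value at index 2: 21
New value at index 2: 14
Delta = 14 - 21 = -7
New sum = old_sum + delta = 162 + (-7) = 155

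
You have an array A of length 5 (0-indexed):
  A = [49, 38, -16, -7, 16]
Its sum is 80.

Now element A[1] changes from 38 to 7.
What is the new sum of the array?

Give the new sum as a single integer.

Old value at index 1: 38
New value at index 1: 7
Delta = 7 - 38 = -31
New sum = old_sum + delta = 80 + (-31) = 49

Answer: 49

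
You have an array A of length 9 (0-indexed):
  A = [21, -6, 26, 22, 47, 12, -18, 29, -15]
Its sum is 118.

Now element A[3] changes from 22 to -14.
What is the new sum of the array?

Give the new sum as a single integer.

Answer: 82

Derivation:
Old value at index 3: 22
New value at index 3: -14
Delta = -14 - 22 = -36
New sum = old_sum + delta = 118 + (-36) = 82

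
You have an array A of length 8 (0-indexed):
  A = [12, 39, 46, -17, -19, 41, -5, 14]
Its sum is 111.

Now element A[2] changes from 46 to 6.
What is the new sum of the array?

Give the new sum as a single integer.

Answer: 71

Derivation:
Old value at index 2: 46
New value at index 2: 6
Delta = 6 - 46 = -40
New sum = old_sum + delta = 111 + (-40) = 71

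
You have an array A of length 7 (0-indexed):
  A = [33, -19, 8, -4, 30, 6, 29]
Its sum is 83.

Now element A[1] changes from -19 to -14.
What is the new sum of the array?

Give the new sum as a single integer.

Answer: 88

Derivation:
Old value at index 1: -19
New value at index 1: -14
Delta = -14 - -19 = 5
New sum = old_sum + delta = 83 + (5) = 88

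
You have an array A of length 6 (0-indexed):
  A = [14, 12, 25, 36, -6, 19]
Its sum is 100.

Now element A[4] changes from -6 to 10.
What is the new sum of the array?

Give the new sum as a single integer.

Answer: 116

Derivation:
Old value at index 4: -6
New value at index 4: 10
Delta = 10 - -6 = 16
New sum = old_sum + delta = 100 + (16) = 116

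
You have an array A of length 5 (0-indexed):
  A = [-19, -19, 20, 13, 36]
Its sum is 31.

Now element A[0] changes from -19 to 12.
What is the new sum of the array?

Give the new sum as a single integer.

Old value at index 0: -19
New value at index 0: 12
Delta = 12 - -19 = 31
New sum = old_sum + delta = 31 + (31) = 62

Answer: 62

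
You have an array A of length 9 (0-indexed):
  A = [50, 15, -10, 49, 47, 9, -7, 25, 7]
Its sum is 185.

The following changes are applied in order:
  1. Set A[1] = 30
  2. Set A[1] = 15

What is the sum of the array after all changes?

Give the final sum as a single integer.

Initial sum: 185
Change 1: A[1] 15 -> 30, delta = 15, sum = 200
Change 2: A[1] 30 -> 15, delta = -15, sum = 185

Answer: 185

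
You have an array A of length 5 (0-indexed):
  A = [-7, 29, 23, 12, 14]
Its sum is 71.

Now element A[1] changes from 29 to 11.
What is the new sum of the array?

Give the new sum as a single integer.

Answer: 53

Derivation:
Old value at index 1: 29
New value at index 1: 11
Delta = 11 - 29 = -18
New sum = old_sum + delta = 71 + (-18) = 53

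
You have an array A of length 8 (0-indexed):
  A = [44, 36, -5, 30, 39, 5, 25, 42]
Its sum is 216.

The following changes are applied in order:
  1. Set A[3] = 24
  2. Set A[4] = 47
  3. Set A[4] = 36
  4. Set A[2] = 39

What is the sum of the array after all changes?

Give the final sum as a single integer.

Answer: 251

Derivation:
Initial sum: 216
Change 1: A[3] 30 -> 24, delta = -6, sum = 210
Change 2: A[4] 39 -> 47, delta = 8, sum = 218
Change 3: A[4] 47 -> 36, delta = -11, sum = 207
Change 4: A[2] -5 -> 39, delta = 44, sum = 251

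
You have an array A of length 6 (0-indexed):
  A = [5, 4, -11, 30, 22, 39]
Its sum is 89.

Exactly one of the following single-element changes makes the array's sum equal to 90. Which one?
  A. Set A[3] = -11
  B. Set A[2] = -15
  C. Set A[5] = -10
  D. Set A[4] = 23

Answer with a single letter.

Answer: D

Derivation:
Option A: A[3] 30->-11, delta=-41, new_sum=89+(-41)=48
Option B: A[2] -11->-15, delta=-4, new_sum=89+(-4)=85
Option C: A[5] 39->-10, delta=-49, new_sum=89+(-49)=40
Option D: A[4] 22->23, delta=1, new_sum=89+(1)=90 <-- matches target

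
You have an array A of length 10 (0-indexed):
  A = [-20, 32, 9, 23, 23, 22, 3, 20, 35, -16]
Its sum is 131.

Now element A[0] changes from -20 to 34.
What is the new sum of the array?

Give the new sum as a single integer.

Answer: 185

Derivation:
Old value at index 0: -20
New value at index 0: 34
Delta = 34 - -20 = 54
New sum = old_sum + delta = 131 + (54) = 185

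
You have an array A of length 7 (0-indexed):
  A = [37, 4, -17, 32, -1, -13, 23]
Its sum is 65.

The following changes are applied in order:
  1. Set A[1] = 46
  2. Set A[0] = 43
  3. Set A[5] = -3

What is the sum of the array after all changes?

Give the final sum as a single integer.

Answer: 123

Derivation:
Initial sum: 65
Change 1: A[1] 4 -> 46, delta = 42, sum = 107
Change 2: A[0] 37 -> 43, delta = 6, sum = 113
Change 3: A[5] -13 -> -3, delta = 10, sum = 123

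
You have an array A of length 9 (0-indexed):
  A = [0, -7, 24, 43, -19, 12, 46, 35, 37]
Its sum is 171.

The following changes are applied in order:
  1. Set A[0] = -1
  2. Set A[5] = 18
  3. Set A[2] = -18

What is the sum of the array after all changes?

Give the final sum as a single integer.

Answer: 134

Derivation:
Initial sum: 171
Change 1: A[0] 0 -> -1, delta = -1, sum = 170
Change 2: A[5] 12 -> 18, delta = 6, sum = 176
Change 3: A[2] 24 -> -18, delta = -42, sum = 134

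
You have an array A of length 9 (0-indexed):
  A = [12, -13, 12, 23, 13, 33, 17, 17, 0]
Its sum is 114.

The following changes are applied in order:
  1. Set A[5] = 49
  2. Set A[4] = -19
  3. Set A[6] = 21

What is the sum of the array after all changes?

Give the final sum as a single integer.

Answer: 102

Derivation:
Initial sum: 114
Change 1: A[5] 33 -> 49, delta = 16, sum = 130
Change 2: A[4] 13 -> -19, delta = -32, sum = 98
Change 3: A[6] 17 -> 21, delta = 4, sum = 102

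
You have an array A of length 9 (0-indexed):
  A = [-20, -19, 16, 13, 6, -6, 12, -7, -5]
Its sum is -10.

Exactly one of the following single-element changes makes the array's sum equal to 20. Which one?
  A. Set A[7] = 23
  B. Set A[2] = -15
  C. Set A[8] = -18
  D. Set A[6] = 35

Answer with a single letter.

Option A: A[7] -7->23, delta=30, new_sum=-10+(30)=20 <-- matches target
Option B: A[2] 16->-15, delta=-31, new_sum=-10+(-31)=-41
Option C: A[8] -5->-18, delta=-13, new_sum=-10+(-13)=-23
Option D: A[6] 12->35, delta=23, new_sum=-10+(23)=13

Answer: A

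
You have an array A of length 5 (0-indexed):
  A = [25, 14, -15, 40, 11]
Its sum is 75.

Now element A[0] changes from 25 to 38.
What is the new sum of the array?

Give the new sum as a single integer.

Answer: 88

Derivation:
Old value at index 0: 25
New value at index 0: 38
Delta = 38 - 25 = 13
New sum = old_sum + delta = 75 + (13) = 88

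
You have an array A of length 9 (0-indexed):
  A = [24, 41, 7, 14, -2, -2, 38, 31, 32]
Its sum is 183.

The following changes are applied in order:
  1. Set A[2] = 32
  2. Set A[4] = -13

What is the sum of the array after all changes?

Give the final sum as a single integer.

Answer: 197

Derivation:
Initial sum: 183
Change 1: A[2] 7 -> 32, delta = 25, sum = 208
Change 2: A[4] -2 -> -13, delta = -11, sum = 197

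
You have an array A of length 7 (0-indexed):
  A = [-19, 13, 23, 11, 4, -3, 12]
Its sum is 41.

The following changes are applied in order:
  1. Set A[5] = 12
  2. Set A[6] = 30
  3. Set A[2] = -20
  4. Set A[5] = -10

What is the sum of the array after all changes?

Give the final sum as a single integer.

Answer: 9

Derivation:
Initial sum: 41
Change 1: A[5] -3 -> 12, delta = 15, sum = 56
Change 2: A[6] 12 -> 30, delta = 18, sum = 74
Change 3: A[2] 23 -> -20, delta = -43, sum = 31
Change 4: A[5] 12 -> -10, delta = -22, sum = 9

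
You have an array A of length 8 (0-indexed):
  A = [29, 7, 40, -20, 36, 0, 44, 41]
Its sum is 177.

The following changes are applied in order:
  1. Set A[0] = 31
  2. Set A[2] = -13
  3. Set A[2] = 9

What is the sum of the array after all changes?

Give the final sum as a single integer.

Initial sum: 177
Change 1: A[0] 29 -> 31, delta = 2, sum = 179
Change 2: A[2] 40 -> -13, delta = -53, sum = 126
Change 3: A[2] -13 -> 9, delta = 22, sum = 148

Answer: 148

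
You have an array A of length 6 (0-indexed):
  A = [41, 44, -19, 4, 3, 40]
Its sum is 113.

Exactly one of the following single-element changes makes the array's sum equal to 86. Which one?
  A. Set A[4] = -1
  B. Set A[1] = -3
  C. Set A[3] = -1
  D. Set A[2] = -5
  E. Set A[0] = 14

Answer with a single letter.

Option A: A[4] 3->-1, delta=-4, new_sum=113+(-4)=109
Option B: A[1] 44->-3, delta=-47, new_sum=113+(-47)=66
Option C: A[3] 4->-1, delta=-5, new_sum=113+(-5)=108
Option D: A[2] -19->-5, delta=14, new_sum=113+(14)=127
Option E: A[0] 41->14, delta=-27, new_sum=113+(-27)=86 <-- matches target

Answer: E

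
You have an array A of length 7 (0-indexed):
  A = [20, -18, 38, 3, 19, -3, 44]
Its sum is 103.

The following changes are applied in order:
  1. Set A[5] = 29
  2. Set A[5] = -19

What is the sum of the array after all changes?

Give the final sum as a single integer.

Answer: 87

Derivation:
Initial sum: 103
Change 1: A[5] -3 -> 29, delta = 32, sum = 135
Change 2: A[5] 29 -> -19, delta = -48, sum = 87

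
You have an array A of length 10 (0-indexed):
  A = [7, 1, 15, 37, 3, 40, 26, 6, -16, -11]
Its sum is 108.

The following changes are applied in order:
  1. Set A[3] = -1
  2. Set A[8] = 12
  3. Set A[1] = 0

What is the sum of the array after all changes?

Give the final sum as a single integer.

Initial sum: 108
Change 1: A[3] 37 -> -1, delta = -38, sum = 70
Change 2: A[8] -16 -> 12, delta = 28, sum = 98
Change 3: A[1] 1 -> 0, delta = -1, sum = 97

Answer: 97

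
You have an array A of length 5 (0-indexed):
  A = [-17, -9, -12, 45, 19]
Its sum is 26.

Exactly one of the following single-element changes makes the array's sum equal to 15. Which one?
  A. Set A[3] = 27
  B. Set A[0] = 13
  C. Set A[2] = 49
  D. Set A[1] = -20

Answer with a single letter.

Answer: D

Derivation:
Option A: A[3] 45->27, delta=-18, new_sum=26+(-18)=8
Option B: A[0] -17->13, delta=30, new_sum=26+(30)=56
Option C: A[2] -12->49, delta=61, new_sum=26+(61)=87
Option D: A[1] -9->-20, delta=-11, new_sum=26+(-11)=15 <-- matches target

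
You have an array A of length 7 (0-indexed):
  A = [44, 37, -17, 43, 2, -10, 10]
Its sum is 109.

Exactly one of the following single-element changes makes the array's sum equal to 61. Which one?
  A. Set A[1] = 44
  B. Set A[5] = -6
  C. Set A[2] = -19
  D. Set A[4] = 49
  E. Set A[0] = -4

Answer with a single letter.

Option A: A[1] 37->44, delta=7, new_sum=109+(7)=116
Option B: A[5] -10->-6, delta=4, new_sum=109+(4)=113
Option C: A[2] -17->-19, delta=-2, new_sum=109+(-2)=107
Option D: A[4] 2->49, delta=47, new_sum=109+(47)=156
Option E: A[0] 44->-4, delta=-48, new_sum=109+(-48)=61 <-- matches target

Answer: E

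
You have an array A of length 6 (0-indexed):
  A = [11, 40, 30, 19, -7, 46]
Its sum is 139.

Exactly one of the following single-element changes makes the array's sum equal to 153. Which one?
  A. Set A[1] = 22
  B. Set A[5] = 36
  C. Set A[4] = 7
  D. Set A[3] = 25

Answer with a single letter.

Option A: A[1] 40->22, delta=-18, new_sum=139+(-18)=121
Option B: A[5] 46->36, delta=-10, new_sum=139+(-10)=129
Option C: A[4] -7->7, delta=14, new_sum=139+(14)=153 <-- matches target
Option D: A[3] 19->25, delta=6, new_sum=139+(6)=145

Answer: C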